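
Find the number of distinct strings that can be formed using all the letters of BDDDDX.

The 6 letters of BDDDDX have repeats: D appearing 4 times.
The number of distinct arrangements is 6!/(4!) = 720/24 = 30.

30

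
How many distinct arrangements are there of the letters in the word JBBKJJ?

60

Letter multiplicities in JBBKJJ: B×2, J×3, K×1.
Dividing 6! = 720 by 3!·2! = 12 for the repeated letters gives 60.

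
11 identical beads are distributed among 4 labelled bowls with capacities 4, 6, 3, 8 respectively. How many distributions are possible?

126

By stars and bars, unrestricted non-negative solutions to x_1+…+x_4 = 11 number C(11+3,3) = 364.
Subtract solutions that violate a single cap (substitute x_i' = x_i − (cap_i+1)): x_1 ≥ 5 gives C(9,3) = 84; x_2 ≥ 7 gives C(7,3) = 35; x_3 ≥ 4 gives C(10,3) = 120; x_4 ≥ 9 gives C(5,3) = 10. Together 249.
Add back pairs where two caps are both exceeded: 0 + 10 + 0 + 1 + 0 + 0 = 11.
By inclusion–exclusion the count is 364 − 249 + 11 = 126.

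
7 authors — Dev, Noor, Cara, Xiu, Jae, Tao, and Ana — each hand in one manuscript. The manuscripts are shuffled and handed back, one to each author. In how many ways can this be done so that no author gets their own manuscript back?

Count assignments avoiding every fixed point. For any j of the 7 authors fixed to their own manuscript, the other 7−j can be arranged in (7−j)! ways.
By inclusion–exclusion this is Σ_{j=0}^{7} (−1)^j C(7,j)·(7−j)!.
Computing: 5040 − 5040 + 2520 − 840 + 210 − 42 + 7 − 1 = 1854.

1854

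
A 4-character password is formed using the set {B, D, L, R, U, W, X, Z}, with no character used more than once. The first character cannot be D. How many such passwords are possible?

1470

The first character has 8−1 = 7 choices (anything except D).
The remaining 3 characters are filled from the other 7 symbols without repetition: 7 × 6 × 5 = 210.
Total: 7 × 210 = 1470.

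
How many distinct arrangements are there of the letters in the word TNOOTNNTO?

Letter multiplicities in TNOOTNNTO: N×3, O×3, T×3.
So there are 9! / (3!·3!·3!) = 1680 distinguishable arrangements.

1680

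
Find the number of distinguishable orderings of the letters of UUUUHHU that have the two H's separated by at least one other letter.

Total arrangements of UUUUHHU: 7!/(5!·2!) = 21.
Arrangements with the H's together: treat HH as one letter, giving (6)!/(5!) = 6.
Subtracting, 21 − 6 = 15 arrangements keep the H's apart.

15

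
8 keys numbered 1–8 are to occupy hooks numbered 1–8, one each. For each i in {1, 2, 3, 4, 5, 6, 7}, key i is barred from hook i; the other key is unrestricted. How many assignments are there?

Let Aᵢ (for 1 ≤ i ≤ 7) be the placements that put key i in its forbidden hook. Any j of these fix j positions, leaving (8−j)! ways to fill the rest, and there are C(7,j) ways to pick which j.
By inclusion–exclusion, the number of valid placements is Σ_{j=0}^{7} (−1)^j C(7,j)·(8−j)!.
Computing: 40320 − 35280 + 15120 − 4200 + 840 − 126 + 14 − 1 = 16687.

16687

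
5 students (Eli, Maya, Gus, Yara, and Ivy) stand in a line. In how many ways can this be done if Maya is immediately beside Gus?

Glue Maya and Gus into one block (2 internal orders), leaving 4 units to arrange in a row.
That gives 2 × 4! = 2 × 24 = 48.

48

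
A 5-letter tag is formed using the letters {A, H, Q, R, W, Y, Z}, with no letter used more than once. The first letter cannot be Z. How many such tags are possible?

2160

The first letter has 7−1 = 6 choices (anything except Z).
The remaining 4 letters are filled from the other 6 symbols without repetition: 6 × 5 × 4 × 3 = 360.
Total: 6 × 360 = 2160.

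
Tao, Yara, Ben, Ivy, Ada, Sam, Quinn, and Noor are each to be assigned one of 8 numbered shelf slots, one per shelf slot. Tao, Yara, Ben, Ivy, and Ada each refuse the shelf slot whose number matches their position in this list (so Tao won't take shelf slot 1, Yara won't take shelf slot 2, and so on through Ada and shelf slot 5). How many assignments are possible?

Let Aᵢ (for 1 ≤ i ≤ 5) be the placements that put person i in their forbidden shelf slot. Any j of these fix j positions, leaving (8−j)! ways to fill the rest, and there are C(5,j) ways to pick which j.
By inclusion–exclusion, the number of valid placements is Σ_{j=0}^{5} (−1)^j C(5,j)·(8−j)!.
Computing: 40320 − 25200 + 7200 − 1200 + 120 − 6 = 21234.

21234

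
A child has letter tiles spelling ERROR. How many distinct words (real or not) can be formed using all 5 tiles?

20

ERROR has 5 letters with R appearing 3 times.
So there are 5! / (3!) = 20 distinguishable arrangements.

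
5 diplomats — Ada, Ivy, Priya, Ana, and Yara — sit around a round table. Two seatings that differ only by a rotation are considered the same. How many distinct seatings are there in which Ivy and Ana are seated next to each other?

Glue Ivy and Ana into a block (2 internal orders). Seating 4 units around a circle gives (3)! arrangements.
So 2 × (3)! = 2 × 6 = 12.

12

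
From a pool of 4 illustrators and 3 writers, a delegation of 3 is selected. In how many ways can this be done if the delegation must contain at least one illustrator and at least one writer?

With no constraint there are C(7,3) = 35 possible selections.
Subtract selections that omit an entire group: no illustrators → C(3,3) = 1; no writers → C(4,3) = 4.
Both groups omitted at once is impossible, so 35 − 5 = 30.

30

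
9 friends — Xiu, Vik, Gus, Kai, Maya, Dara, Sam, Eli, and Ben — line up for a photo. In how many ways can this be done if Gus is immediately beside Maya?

80640

Place the 7 others and the Gus-Maya pair as 8 objects in a line; the pair has 2 internal arrangements.
So the count is 2·(8)! = 80640.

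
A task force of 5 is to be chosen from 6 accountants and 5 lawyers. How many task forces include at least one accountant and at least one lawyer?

With no constraint there are C(11,5) = 462 possible selections.
Subtract selections that omit an entire group: no accountants → C(5,5) = 1; no lawyers → C(6,5) = 6.
Both groups omitted at once is impossible, so 462 − 7 = 455.

455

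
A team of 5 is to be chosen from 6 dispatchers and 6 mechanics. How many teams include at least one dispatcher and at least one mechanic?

With no constraint there are C(12,5) = 792 possible selections.
Subtract selections that omit an entire group: no dispatchers → C(6,5) = 6; no mechanics → C(6,5) = 6.
Both groups omitted at once is impossible, so 792 − 12 = 780.

780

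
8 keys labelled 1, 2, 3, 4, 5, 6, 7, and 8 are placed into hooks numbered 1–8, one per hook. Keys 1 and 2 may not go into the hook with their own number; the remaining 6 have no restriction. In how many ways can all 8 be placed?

Let Aᵢ (for i ∈ {1, 2}) be the placements that put key i in its forbidden hook. Any j of these fix j positions, leaving (8−j)! ways to fill the rest, and there are C(2,j) ways to pick which j.
By inclusion–exclusion, the number of valid placements is Σ_{j=0}^{2} (−1)^j C(2,j)·(8−j)!.
Computing: 40320 − 10080 + 720 = 30960.

30960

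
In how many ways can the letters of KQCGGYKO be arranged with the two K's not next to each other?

There are 8!/(2!·2!) = 10080 arrangements of KQCGGYKO in total.
Arrangements with the K's together: treat KK as one letter, giving (7)!/(2!) = 2520.
Hence 10080 − 2520 = 7560.

7560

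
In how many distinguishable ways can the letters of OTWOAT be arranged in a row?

The 6 letters of OTWOAT have repeats: O appearing twice and T appearing twice.
The number of distinct arrangements is 6!/(2!·2!) = 720/4 = 180.

180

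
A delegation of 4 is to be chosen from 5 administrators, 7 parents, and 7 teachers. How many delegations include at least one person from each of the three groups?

1960

With no constraint there are C(19,4) = 3876 possible selections.
Selections missing a whole group: no administrators → C(14,4) = 1001; no parents → C(12,4) = 495; no teachers → C(12,4) = 495.
Add back selections omitting two groups (i.e. drawn from a single group): C(5,4) + C(7,4) + C(7,4) = 75.
By inclusion–exclusion: 3876 − 1991 + 75 = 1960.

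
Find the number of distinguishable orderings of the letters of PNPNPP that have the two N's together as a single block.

Treat the 2 copies of N as a single block. The multiset to arrange is then {NN, P, P, P, P}, 5 items in all.
That gives (5)!/(4!) = 5 arrangements.

5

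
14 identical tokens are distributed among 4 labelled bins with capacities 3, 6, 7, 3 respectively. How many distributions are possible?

Ignoring the caps, the number of non-negative solutions to x_1+…+x_4 = 14 is C(17,3) = 680.
Subtract solutions that violate a single cap (substitute x_i' = x_i − (cap_i+1)): x_1 ≥ 4 gives C(13,3) = 286; x_2 ≥ 7 gives C(10,3) = 120; x_3 ≥ 8 gives C(9,3) = 84; x_4 ≥ 4 gives C(13,3) = 286. Together 776.
Add back pairs where two caps are both exceeded: 20 + 10 + 84 + 0 + 20 + 10 = 144.
By inclusion–exclusion the count is 680 − 776 + 144 = 48.

48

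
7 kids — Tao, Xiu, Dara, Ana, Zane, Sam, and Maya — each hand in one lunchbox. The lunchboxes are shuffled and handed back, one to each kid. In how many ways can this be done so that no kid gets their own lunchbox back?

Count assignments avoiding every fixed point. For any j of the 7 kids fixed to their own lunchbox, the other 7−j can be arranged in (7−j)! ways.
By inclusion–exclusion this is Σ_{j=0}^{7} (−1)^j C(7,j)·(7−j)!.
Computing: 5040 − 5040 + 2520 − 840 + 210 − 42 + 7 − 1 = 1854.

1854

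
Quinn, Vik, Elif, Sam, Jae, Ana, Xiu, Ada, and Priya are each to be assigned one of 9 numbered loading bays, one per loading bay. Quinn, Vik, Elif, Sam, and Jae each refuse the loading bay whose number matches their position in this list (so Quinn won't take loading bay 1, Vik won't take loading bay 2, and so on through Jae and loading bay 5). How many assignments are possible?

Let Aᵢ (for 1 ≤ i ≤ 5) be the placements that put person i in their forbidden loading bay. Any j of these fix j positions, leaving (9−j)! ways to fill the rest, and there are C(5,j) ways to pick which j.
By inclusion–exclusion, the number of valid placements is Σ_{j=0}^{5} (−1)^j C(5,j)·(9−j)!.
Computing: 362880 − 201600 + 50400 − 7200 + 600 − 24 = 205056.

205056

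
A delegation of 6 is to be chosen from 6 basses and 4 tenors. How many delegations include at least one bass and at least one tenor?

209

Unrestricted: C(10,6) = 210 ways to pick any 6 of the 10.
Subtract selections that omit an entire group: no basses → C(4,6) = 0; no tenors → C(6,6) = 1.
Both groups omitted at once is impossible, so 210 − 1 = 209.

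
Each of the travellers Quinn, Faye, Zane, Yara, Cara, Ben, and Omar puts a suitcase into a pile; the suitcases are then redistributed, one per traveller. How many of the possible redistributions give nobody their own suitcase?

1854

Count assignments avoiding every fixed point. For any j of the 7 travellers fixed to their own suitcase, the other 7−j can be arranged in (7−j)! ways.
By inclusion–exclusion this is Σ_{j=0}^{7} (−1)^j C(7,j)·(7−j)!.
Computing: 5040 − 5040 + 2520 − 840 + 210 − 42 + 7 − 1 = 1854.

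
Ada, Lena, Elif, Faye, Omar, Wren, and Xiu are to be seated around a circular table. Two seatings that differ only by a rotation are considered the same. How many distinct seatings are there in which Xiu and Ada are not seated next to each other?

480

Without the restriction there are (6)! = 720 seatings.
Those with Xiu next to Ada: fuse the pair into one unit and seat 6 units around a circle — 2·(5)! = 240.
Subtracting, 720 − 240 = 480.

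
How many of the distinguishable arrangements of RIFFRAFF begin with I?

Fix I in the first position and arrange the remaining 7 letters.
Those 7 letters have F appearing 4 times and R appearing twice, giving (7)!/(4!·2!) = 105.

105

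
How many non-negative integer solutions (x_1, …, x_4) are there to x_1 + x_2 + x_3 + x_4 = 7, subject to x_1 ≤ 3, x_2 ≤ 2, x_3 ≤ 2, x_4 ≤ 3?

18

By stars and bars, unrestricted non-negative solutions to x_1+…+x_4 = 7 number C(7+3,3) = 120.
Subtract solutions that violate a single cap (substitute x_i' = x_i − (cap_i+1)): x_1 ≥ 4 gives C(6,3) = 20; x_2 ≥ 3 gives C(7,3) = 35; x_3 ≥ 3 gives C(7,3) = 35; x_4 ≥ 4 gives C(6,3) = 20. Together 110.
Add back pairs where two caps are both exceeded: 1 + 1 + 0 + 4 + 1 + 1 = 8.
By inclusion–exclusion the count is 120 − 110 + 8 = 18.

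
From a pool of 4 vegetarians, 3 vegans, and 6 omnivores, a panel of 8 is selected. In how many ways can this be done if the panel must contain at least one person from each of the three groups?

Unrestricted: C(13,8) = 1287 ways to pick any 8 of the 13.
Subtract selections that omit an entire group: no vegetarians → C(9,8) = 9; no vegans → C(10,8) = 45; no omnivores → C(7,8) = 0.
Add back selections omitting two groups (i.e. drawn from a single group): C(4,8) + C(3,8) + C(6,8) = 0.
By inclusion–exclusion: 1287 − 54 + 0 = 1233.

1233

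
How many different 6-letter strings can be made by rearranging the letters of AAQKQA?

The 6 letters of AAQKQA have repeats: A appearing 3 times and Q appearing twice.
So there are 6! / (3!·2!) = 60 distinguishable arrangements.

60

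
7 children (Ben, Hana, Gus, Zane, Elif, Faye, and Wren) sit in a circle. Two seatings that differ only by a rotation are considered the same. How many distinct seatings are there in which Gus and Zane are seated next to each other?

Glue Gus and Zane into a block (2 internal orders). Seating 6 units around a circle gives (5)! arrangements.
So 2 × (5)! = 2 × 120 = 240.

240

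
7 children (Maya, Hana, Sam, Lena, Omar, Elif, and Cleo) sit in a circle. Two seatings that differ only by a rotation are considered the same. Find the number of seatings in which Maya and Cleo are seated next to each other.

240

Treat {Maya, Cleo} as one unit (2 internal orders) and seat the resulting 6 units around the table: (5)! circular arrangements.
So 2 × (5)! = 2 × 120 = 240.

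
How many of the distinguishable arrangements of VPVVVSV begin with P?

6

With the first slot taken by P, it remains to arrange the other 6 letters (VVVVSV).
Those 6 letters have V appearing 5 times, giving (6)!/(5!) = 6.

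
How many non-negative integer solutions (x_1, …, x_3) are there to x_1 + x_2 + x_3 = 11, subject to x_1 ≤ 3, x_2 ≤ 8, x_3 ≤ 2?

6

By stars and bars, unrestricted non-negative solutions to x_1+…+x_3 = 11 number C(11+2,2) = 78.
Subtract solutions that violate a single cap (substitute x_i' = x_i − (cap_i+1)): x_1 ≥ 4 gives C(9,2) = 36; x_2 ≥ 9 gives C(4,2) = 6; x_3 ≥ 3 gives C(10,2) = 45. Together 87.
Add back pairs where two caps are both exceeded: 0 + 15 + 0 = 15.
By inclusion–exclusion the count is 78 − 87 + 15 = 6.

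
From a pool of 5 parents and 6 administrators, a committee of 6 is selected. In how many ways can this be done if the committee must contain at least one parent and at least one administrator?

With no constraint there are C(11,6) = 462 possible selections.
Selections missing a whole group: no parents → C(6,6) = 1; no administrators → C(5,6) = 0.
Both groups omitted at once is impossible, so 462 − 1 = 461.

461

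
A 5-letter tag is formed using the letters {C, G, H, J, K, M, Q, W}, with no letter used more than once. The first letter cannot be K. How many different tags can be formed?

5880

The first letter has 8−1 = 7 choices (anything except K).
The remaining 4 letters are filled from the other 7 symbols without repetition: 7 × 6 × 5 × 4 = 840.
Total: 7 × 840 = 5880.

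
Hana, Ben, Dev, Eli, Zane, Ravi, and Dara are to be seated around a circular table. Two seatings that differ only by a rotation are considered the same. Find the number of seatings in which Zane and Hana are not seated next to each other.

Without the restriction there are (6)! = 720 seatings.
Those with Zane next to Hana: fuse the pair into one unit and seat 6 units around a circle — 2·(5)! = 240.
Subtracting, 720 − 240 = 480.

480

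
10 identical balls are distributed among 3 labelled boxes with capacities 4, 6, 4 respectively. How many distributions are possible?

Without the upper bounds there are C(12,2) = 66 ways to split 10 among 3 boxes.
Subtract solutions that violate a single cap (substitute x_i' = x_i − (cap_i+1)): x_1 ≥ 5 gives C(7,2) = 21; x_2 ≥ 7 gives C(5,2) = 10; x_3 ≥ 5 gives C(7,2) = 21. Together 52.
Add back pairs where two caps are both exceeded: 0 + 1 + 0 = 1.
By inclusion–exclusion the count is 66 − 52 + 1 = 15.

15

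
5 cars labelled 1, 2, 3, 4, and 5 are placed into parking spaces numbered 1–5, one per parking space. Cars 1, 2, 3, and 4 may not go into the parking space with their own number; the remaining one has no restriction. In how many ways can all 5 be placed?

53

Let Aᵢ (for 1 ≤ i ≤ 4) be the placements that put car i in its forbidden parking space. Any j of these fix j positions, leaving (5−j)! ways to fill the rest, and there are C(4,j) ways to pick which j.
By inclusion–exclusion, the number of valid placements is Σ_{j=0}^{4} (−1)^j C(4,j)·(5−j)!.
Computing: 120 − 96 + 36 − 8 + 1 = 53.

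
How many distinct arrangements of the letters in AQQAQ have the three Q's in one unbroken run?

Treat the 3 copies of Q as a single block. The multiset to arrange is then {QQQ, A, A}, 3 items in all.
That gives (3)!/(2!) = 3 arrangements.

3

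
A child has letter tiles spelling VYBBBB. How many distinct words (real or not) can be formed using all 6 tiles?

30

The 6 letters of VYBBBB have repeats: B appearing 4 times.
Dividing 6! = 720 by 4! = 24 for the repeated letters gives 30.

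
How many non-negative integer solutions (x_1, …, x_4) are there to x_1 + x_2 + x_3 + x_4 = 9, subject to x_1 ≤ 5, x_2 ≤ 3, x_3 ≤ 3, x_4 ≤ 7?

Ignoring the caps, the number of non-negative solutions to x_1+…+x_4 = 9 is C(12,3) = 220.
Subtract solutions that violate a single cap (substitute x_i' = x_i − (cap_i+1)): x_1 ≥ 6 gives C(6,3) = 20; x_2 ≥ 4 gives C(8,3) = 56; x_3 ≥ 4 gives C(8,3) = 56; x_4 ≥ 8 gives C(4,3) = 4. Together 136.
Add back pairs where two caps are both exceeded: 0 + 0 + 0 + 4 + 0 + 0 = 4.
By inclusion–exclusion the count is 220 − 136 + 4 = 88.

88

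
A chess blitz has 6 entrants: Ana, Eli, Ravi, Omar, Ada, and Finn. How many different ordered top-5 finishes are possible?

There are 6 choices for 1st place, 5 for 2nd, and so on down to 2 for position 5.
That gives 6 × 5 × 4 × 3 × 2 = 720.

720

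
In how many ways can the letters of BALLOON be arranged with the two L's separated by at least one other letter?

There are 7!/(2!·2!) = 1260 arrangements of BALLOON in total.
If the two L's are adjacent, glue them into one block, leaving 6 items to arrange: (6)!/(2!) = 360 ways.
Subtracting, 1260 − 360 = 900 arrangements keep the L's apart.

900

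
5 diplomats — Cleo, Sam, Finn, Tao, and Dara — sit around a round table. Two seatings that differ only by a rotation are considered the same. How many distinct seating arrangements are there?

24

Seat Cleo anywhere (absorbing the rotational symmetry), then permute the other 4: (4)! = 24.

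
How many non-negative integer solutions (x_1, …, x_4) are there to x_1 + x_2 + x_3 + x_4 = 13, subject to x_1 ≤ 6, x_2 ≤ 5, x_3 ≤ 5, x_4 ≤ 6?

160

By stars and bars, unrestricted non-negative solutions to x_1+…+x_4 = 13 number C(13+3,3) = 560.
Subtract solutions that violate a single cap (substitute x_i' = x_i − (cap_i+1)): x_1 ≥ 7 gives C(9,3) = 84; x_2 ≥ 6 gives C(10,3) = 120; x_3 ≥ 6 gives C(10,3) = 120; x_4 ≥ 7 gives C(9,3) = 84. Together 408.
Add back pairs where two caps are both exceeded: 1 + 1 + 0 + 4 + 1 + 1 = 8.
By inclusion–exclusion the count is 560 − 408 + 8 = 160.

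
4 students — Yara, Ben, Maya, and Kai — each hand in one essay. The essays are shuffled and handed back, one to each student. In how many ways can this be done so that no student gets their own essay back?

Count assignments avoiding every fixed point. For any j of the 4 students fixed to their own essay, the other 4−j can be arranged in (4−j)! ways.
By inclusion–exclusion this is Σ_{j=0}^{4} (−1)^j C(4,j)·(4−j)!.
Computing: 24 − 24 + 12 − 4 + 1 = 9.

9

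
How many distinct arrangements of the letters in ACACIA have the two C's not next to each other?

Total arrangements of ACACIA: 6!/(3!·2!) = 60.
Arrangements with the C's together: treat CC as one letter, giving (5)!/(3!) = 20.
Hence 60 − 20 = 40.

40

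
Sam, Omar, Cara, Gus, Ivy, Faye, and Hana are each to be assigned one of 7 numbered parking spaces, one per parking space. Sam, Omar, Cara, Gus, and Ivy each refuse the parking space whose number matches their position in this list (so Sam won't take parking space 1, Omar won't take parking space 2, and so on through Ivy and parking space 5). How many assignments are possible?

Let Aᵢ (for 1 ≤ i ≤ 5) be the placements that put person i in their forbidden parking space. Any j of these fix j positions, leaving (7−j)! ways to fill the rest, and there are C(5,j) ways to pick which j.
By inclusion–exclusion, the number of valid placements is Σ_{j=0}^{5} (−1)^j C(5,j)·(7−j)!.
Computing: 5040 − 3600 + 1200 − 240 + 30 − 2 = 2428.

2428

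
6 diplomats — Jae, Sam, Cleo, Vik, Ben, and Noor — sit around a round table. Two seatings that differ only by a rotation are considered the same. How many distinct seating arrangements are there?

Around a circle, 6 distinct people have 6!/6 = (5)! = 120 rotationally distinct seatings.

120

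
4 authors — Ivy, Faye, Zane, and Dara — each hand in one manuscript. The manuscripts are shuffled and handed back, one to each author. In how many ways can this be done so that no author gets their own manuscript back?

9

This is the derangement count D_4: permutations of 4 items with no fixed point.
By inclusion–exclusion this is Σ_{j=0}^{4} (−1)^j C(4,j)·(4−j)!.
Computing: 24 − 24 + 12 − 4 + 1 = 9.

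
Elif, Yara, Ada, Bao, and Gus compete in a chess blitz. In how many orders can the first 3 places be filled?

This is an ordered selection of 3 from 5: P(5,3).
That gives 5 × 4 × 3 = 60.

60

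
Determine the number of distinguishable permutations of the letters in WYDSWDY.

630

Letter multiplicities in WYDSWDY: D×2, S×1, W×2, Y×2.
Dividing 7! = 5040 by 2!·2!·2! = 8 for the repeated letters gives 630.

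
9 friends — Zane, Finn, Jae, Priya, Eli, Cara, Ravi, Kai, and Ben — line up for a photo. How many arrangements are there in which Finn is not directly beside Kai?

Of the 9! = 362880 arrangements, those with Finn and Kai adjacent number 2 × 8! = 80640 (treat the pair as a block with 2 internal orders).
Complementary counting: 362880 − 80640 = 282240.

282240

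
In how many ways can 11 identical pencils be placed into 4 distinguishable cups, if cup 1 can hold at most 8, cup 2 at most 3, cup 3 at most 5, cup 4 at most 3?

86

Without the upper bounds there are C(14,3) = 364 ways to split 11 among 4 cups.
Subtract solutions that violate a single cap (substitute x_i' = x_i − (cap_i+1)): x_1 ≥ 9 gives C(5,3) = 10; x_2 ≥ 4 gives C(10,3) = 120; x_3 ≥ 6 gives C(8,3) = 56; x_4 ≥ 4 gives C(10,3) = 120. Together 306.
Add back pairs where two caps are both exceeded: 0 + 0 + 0 + 4 + 20 + 4 = 28.
By inclusion–exclusion the count is 364 − 306 + 28 = 86.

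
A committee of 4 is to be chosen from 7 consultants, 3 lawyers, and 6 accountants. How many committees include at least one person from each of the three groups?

819

Unrestricted: C(16,4) = 1820 ways to pick any 4 of the 16.
Subtract selections that omit an entire group: no consultants → C(9,4) = 126; no lawyers → C(13,4) = 715; no accountants → C(10,4) = 210.
Add back selections omitting two groups (i.e. drawn from a single group): C(7,4) + C(3,4) + C(6,4) = 50.
By inclusion–exclusion: 1820 − 1051 + 50 = 819.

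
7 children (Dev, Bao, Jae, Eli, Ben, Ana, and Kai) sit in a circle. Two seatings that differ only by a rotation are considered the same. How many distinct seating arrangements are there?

Fix one person's seat to break rotational symmetry; the remaining 6 people can be arranged in (6)! = 720 ways.

720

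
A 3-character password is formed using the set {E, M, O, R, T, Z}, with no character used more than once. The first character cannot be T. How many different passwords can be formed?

The first character has 6−1 = 5 choices (anything except T).
The remaining 2 characters are filled from the other 5 symbols without repetition: 5 × 4 = 20.
Total: 5 × 20 = 100.

100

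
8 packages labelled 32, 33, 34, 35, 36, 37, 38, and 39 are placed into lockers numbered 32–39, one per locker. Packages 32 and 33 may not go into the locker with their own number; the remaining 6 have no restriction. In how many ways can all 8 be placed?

30960

Let Aᵢ (for i ∈ {32, 33}) be the placements that put package i in its forbidden locker. Any j of these fix j positions, leaving (8−j)! ways to fill the rest, and there are C(2,j) ways to pick which j.
By inclusion–exclusion, the number of valid placements is Σ_{j=0}^{2} (−1)^j C(2,j)·(8−j)!.
Computing: 40320 − 10080 + 720 = 30960.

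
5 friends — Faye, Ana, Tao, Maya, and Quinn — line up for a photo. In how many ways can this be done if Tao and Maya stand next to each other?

48

Place the 3 others and the Tao-Maya pair as 4 objects in a line; the pair has 2 internal arrangements.
That gives 2 × 4! = 2 × 24 = 48.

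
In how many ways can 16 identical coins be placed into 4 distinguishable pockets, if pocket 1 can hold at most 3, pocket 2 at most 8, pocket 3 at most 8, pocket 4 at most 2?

42

By stars and bars, unrestricted non-negative solutions to x_1+…+x_4 = 16 number C(16+3,3) = 969.
Subtract solutions that violate a single cap (substitute x_i' = x_i − (cap_i+1)): x_1 ≥ 4 gives C(15,3) = 455; x_2 ≥ 9 gives C(10,3) = 120; x_3 ≥ 9 gives C(10,3) = 120; x_4 ≥ 3 gives C(16,3) = 560. Together 1255.
Add back pairs where two caps are both exceeded: 20 + 20 + 220 + 0 + 35 + 35 = 330.
Subtract triples: 0 + 1 + 1 + 0 = 2.
By inclusion–exclusion the count is 969 − 1255 + 330 − 2 = 42.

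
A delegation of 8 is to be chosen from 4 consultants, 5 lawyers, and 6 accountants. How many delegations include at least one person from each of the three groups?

Unrestricted: C(15,8) = 6435 ways to pick any 8 of the 15.
Selections missing a whole group: no consultants → C(11,8) = 165; no lawyers → C(10,8) = 45; no accountants → C(9,8) = 9.
Add back selections omitting two groups (i.e. drawn from a single group): C(4,8) + C(5,8) + C(6,8) = 0.
By inclusion–exclusion: 6435 − 219 + 0 = 6216.

6216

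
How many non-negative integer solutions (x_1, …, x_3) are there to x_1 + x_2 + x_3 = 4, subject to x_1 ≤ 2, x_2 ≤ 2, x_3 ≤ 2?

6

Without the upper bounds there are C(6,2) = 15 ways to split 4 among 3 variables.
Subtract solutions that violate a single cap (substitute x_i' = x_i − (cap_i+1)): x_1 ≥ 3 gives C(3,2) = 3; x_2 ≥ 3 gives C(3,2) = 3; x_3 ≥ 3 gives C(3,2) = 3. Together 9.
No two caps can be exceeded simultaneously, so the pair terms are all 0.
By inclusion–exclusion the count is 15 − 9 + 0 = 6.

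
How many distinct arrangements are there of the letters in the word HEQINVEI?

10080

The 8 letters of HEQINVEI have repeats: E appearing twice and I appearing twice.
So there are 8! / (2!·2!) = 10080 distinguishable arrangements.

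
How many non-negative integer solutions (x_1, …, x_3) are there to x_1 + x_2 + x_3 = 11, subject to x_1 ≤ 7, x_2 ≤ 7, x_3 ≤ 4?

Ignoring the caps, the number of non-negative solutions to x_1+…+x_3 = 11 is C(13,2) = 78.
Subtract solutions that violate a single cap (substitute x_i' = x_i − (cap_i+1)): x_1 ≥ 8 gives C(5,2) = 10; x_2 ≥ 8 gives C(5,2) = 10; x_3 ≥ 5 gives C(8,2) = 28. Together 48.
No two caps can be exceeded simultaneously, so the pair terms are all 0.
By inclusion–exclusion the count is 78 − 48 + 0 = 30.

30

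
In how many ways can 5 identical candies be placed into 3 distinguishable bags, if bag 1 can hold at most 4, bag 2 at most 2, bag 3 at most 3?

Ignoring the caps, the number of non-negative solutions to x_1+…+x_3 = 5 is C(7,2) = 21.
Subtract solutions that violate a single cap (substitute x_i' = x_i − (cap_i+1)): x_1 ≥ 5 gives C(2,2) = 1; x_2 ≥ 3 gives C(4,2) = 6; x_3 ≥ 4 gives C(3,2) = 3. Together 10.
No two caps can be exceeded simultaneously, so the pair terms are all 0.
By inclusion–exclusion the count is 21 − 10 + 0 = 11.

11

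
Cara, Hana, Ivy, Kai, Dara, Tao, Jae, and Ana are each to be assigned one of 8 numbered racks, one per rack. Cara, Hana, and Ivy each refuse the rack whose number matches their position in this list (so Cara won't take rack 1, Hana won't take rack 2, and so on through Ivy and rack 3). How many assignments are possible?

27240

Let Aᵢ (for i ∈ {1, 2, 3}) be the placements that put person i in their forbidden rack. Any j of these fix j positions, leaving (8−j)! ways to fill the rest, and there are C(3,j) ways to pick which j.
By inclusion–exclusion, the number of valid placements is Σ_{j=0}^{3} (−1)^j C(3,j)·(8−j)!.
Computing: 40320 − 15120 + 2160 − 120 = 27240.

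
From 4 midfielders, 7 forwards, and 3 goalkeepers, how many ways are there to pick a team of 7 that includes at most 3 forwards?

1716

Split by how many forwards are chosen (0 through 3).
Sum: C(7,0)·C(7,7) + C(7,1)·C(7,6) + C(7,2)·C(7,5) + C(7,3)·C(7,4) = 1 + 49 + 441 + 1225 = 1716.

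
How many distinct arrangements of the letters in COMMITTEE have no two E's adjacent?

35280

There are 9!/(2!·2!·2!) = 45360 arrangements of COMMITTEE in total.
Arrangements with the E's together: treat EE as one letter, giving (8)!/(2!·2!) = 10080.
Hence 45360 − 10080 = 35280.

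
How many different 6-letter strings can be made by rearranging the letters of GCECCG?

60

The 6 letters of GCECCG have repeats: C appearing 3 times and G appearing twice.
Dividing 6! = 720 by 3!·2! = 12 for the repeated letters gives 60.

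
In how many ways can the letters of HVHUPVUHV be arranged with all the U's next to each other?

Treat the 2 copies of U as a single block. The multiset to arrange is then {UU, H, H, H, P, V, V, V}, 8 items in all.
That gives (8)!/(3!·3!) = 1120 arrangements.

1120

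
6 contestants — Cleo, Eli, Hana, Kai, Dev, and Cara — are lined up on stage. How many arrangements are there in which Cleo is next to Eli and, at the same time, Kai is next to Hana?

Treat {Cleo,Eli} as one block (2 orders) and {Kai,Hana} as another (2 orders).
That leaves 4 units to arrange: 2 × 2 × 4! = 4 × 24 = 96.

96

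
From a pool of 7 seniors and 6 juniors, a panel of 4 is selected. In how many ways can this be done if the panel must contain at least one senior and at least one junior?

With no constraint there are C(13,4) = 715 possible selections.
Selections missing a whole group: no seniors → C(6,4) = 15; no juniors → C(7,4) = 35.
Both groups omitted at once is impossible, so 715 − 50 = 665.

665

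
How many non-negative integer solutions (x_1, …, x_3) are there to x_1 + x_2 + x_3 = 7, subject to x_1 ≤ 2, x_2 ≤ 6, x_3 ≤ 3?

11

Ignoring the caps, the number of non-negative solutions to x_1+…+x_3 = 7 is C(9,2) = 36.
Subtract solutions that violate a single cap (substitute x_i' = x_i − (cap_i+1)): x_1 ≥ 3 gives C(6,2) = 15; x_2 ≥ 7 gives C(2,2) = 1; x_3 ≥ 4 gives C(5,2) = 10. Together 26.
Add back pairs where two caps are both exceeded: 0 + 1 + 0 = 1.
By inclusion–exclusion the count is 36 − 26 + 1 = 11.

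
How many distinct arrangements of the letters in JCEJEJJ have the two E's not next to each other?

There are 7!/(4!·2!) = 105 arrangements of JCEJEJJ in total.
Arrangements with the E's together: treat EE as one letter, giving (6)!/(4!) = 30.
Subtracting, 105 − 30 = 75 arrangements keep the E's apart.

75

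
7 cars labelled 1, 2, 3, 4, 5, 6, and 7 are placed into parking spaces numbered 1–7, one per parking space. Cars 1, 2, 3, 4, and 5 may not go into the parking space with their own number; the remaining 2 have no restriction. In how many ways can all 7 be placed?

2428

Let Aᵢ (for 1 ≤ i ≤ 5) be the placements that put car i in its forbidden parking space. Any j of these fix j positions, leaving (7−j)! ways to fill the rest, and there are C(5,j) ways to pick which j.
By inclusion–exclusion, the number of valid placements is Σ_{j=0}^{5} (−1)^j C(5,j)·(7−j)!.
Computing: 5040 − 3600 + 1200 − 240 + 30 − 2 = 2428.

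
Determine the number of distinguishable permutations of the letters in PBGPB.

PBGPB has 5 letters with B appearing twice and P appearing twice.
So there are 5! / (2!·2!) = 30 distinguishable arrangements.

30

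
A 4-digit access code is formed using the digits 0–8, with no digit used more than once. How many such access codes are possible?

3024

Choose and order 4 of the 9 symbols: the first digit has 9 options, the next 8, then 7, 6.
9 × 8 × 7 × 6 = 3024.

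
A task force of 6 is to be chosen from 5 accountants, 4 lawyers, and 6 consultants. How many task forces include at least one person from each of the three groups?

With no constraint there are C(15,6) = 5005 possible selections.
Selections missing a whole group: no accountants → C(10,6) = 210; no lawyers → C(11,6) = 462; no consultants → C(9,6) = 84.
Add back selections omitting two groups (i.e. drawn from a single group): C(5,6) + C(4,6) + C(6,6) = 1.
By inclusion–exclusion: 5005 − 756 + 1 = 4250.

4250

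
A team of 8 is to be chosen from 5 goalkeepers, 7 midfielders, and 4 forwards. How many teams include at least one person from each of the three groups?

12201

Total 8-person selections from all 16: C(16,8) = 12870.
Subtract selections that omit an entire group: no goalkeepers → C(11,8) = 165; no midfielders → C(9,8) = 9; no forwards → C(12,8) = 495.
Add back selections omitting two groups (i.e. drawn from a single group): C(5,8) + C(7,8) + C(4,8) = 0.
By inclusion–exclusion: 12870 − 669 + 0 = 12201.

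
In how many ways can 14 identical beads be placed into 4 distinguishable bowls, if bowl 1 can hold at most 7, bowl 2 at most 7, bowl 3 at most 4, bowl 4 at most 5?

By stars and bars, unrestricted non-negative solutions to x_1+…+x_4 = 14 number C(14+3,3) = 680.
Subtract solutions that violate a single cap (substitute x_i' = x_i − (cap_i+1)): x_1 ≥ 8 gives C(9,3) = 84; x_2 ≥ 8 gives C(9,3) = 84; x_3 ≥ 5 gives C(12,3) = 220; x_4 ≥ 6 gives C(11,3) = 165. Together 553.
Add back pairs where two caps are both exceeded: 0 + 4 + 1 + 4 + 1 + 20 = 30.
By inclusion–exclusion the count is 680 − 553 + 30 = 157.

157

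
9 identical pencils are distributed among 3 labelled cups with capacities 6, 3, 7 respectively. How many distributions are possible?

Without the upper bounds there are C(11,2) = 55 ways to split 9 among 3 cups.
Subtract solutions that violate a single cap (substitute x_i' = x_i − (cap_i+1)): x_1 ≥ 7 gives C(4,2) = 6; x_2 ≥ 4 gives C(7,2) = 21; x_3 ≥ 8 gives C(3,2) = 3. Together 30.
No two caps can be exceeded simultaneously, so the pair terms are all 0.
By inclusion–exclusion the count is 55 − 30 + 0 = 25.

25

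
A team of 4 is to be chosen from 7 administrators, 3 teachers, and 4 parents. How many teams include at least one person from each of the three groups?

462

Unrestricted: C(14,4) = 1001 ways to pick any 4 of the 14.
Subtract selections that omit an entire group: no administrators → C(7,4) = 35; no teachers → C(11,4) = 330; no parents → C(10,4) = 210.
Add back selections omitting two groups (i.e. drawn from a single group): C(7,4) + C(3,4) + C(4,4) = 36.
By inclusion–exclusion: 1001 − 575 + 36 = 462.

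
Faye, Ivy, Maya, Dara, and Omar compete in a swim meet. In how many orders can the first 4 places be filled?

This is an ordered selection of 4 from 5: P(5,4).
That gives 5 × 4 × 3 × 2 = 120.

120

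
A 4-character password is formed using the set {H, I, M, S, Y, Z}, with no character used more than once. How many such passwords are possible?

Choose and order 4 of the 6 symbols: the first character has 6 options, the next 5, then 4, 3.
6 × 5 × 4 × 3 = 360.

360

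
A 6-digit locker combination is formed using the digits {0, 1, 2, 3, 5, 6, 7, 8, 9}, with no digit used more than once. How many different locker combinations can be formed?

With no repetition, fill the 6 digits in order: 9 choices, then 8, down to 4.
9 × 8 × 7 × 6 × 5 × 4 = 60480.

60480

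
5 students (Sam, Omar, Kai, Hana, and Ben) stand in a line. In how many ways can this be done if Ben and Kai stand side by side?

48

Glue Ben and Kai into one block (2 internal orders), leaving 4 units to arrange in a row.
That gives 2 × 4! = 2 × 24 = 48.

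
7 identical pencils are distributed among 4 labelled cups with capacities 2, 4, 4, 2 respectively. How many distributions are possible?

Ignoring the caps, the number of non-negative solutions to x_1+…+x_4 = 7 is C(10,3) = 120.
Subtract solutions that violate a single cap (substitute x_i' = x_i − (cap_i+1)): x_1 ≥ 3 gives C(7,3) = 35; x_2 ≥ 5 gives C(5,3) = 10; x_3 ≥ 5 gives C(5,3) = 10; x_4 ≥ 3 gives C(7,3) = 35. Together 90.
Add back pairs where two caps are both exceeded: 0 + 0 + 4 + 0 + 0 + 0 = 4.
By inclusion–exclusion the count is 120 − 90 + 4 = 34.

34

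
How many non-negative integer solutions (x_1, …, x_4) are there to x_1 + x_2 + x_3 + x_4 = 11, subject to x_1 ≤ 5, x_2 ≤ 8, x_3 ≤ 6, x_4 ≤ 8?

253

Ignoring the caps, the number of non-negative solutions to x_1+…+x_4 = 11 is C(14,3) = 364.
Subtract solutions that violate a single cap (substitute x_i' = x_i − (cap_i+1)): x_1 ≥ 6 gives C(8,3) = 56; x_2 ≥ 9 gives C(5,3) = 10; x_3 ≥ 7 gives C(7,3) = 35; x_4 ≥ 9 gives C(5,3) = 10. Together 111.
No two caps can be exceeded simultaneously, so the pair terms are all 0.
By inclusion–exclusion the count is 364 − 111 + 0 = 253.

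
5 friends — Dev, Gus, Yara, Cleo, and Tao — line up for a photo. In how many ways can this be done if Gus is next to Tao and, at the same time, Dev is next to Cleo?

Treat {Gus,Tao} as one block (2 orders) and {Dev,Cleo} as another (2 orders).
That leaves 3 units to arrange: 2 × 2 × 3! = 4 × 6 = 24.

24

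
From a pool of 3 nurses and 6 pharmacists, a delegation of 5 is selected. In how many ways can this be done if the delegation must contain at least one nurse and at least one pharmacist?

120

With no constraint there are C(9,5) = 126 possible selections.
Subtract selections that omit an entire group: no nurses → C(6,5) = 6; no pharmacists → C(3,5) = 0.
Both groups omitted at once is impossible, so 126 − 6 = 120.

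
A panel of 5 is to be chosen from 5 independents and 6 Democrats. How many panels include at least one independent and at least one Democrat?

455

With no constraint there are C(11,5) = 462 possible selections.
Selections missing a whole group: no independents → C(6,5) = 6; no Democrats → C(5,5) = 1.
Both groups omitted at once is impossible, so 462 − 7 = 455.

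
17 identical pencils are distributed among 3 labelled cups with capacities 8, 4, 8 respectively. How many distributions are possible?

Ignoring the caps, the number of non-negative solutions to x_1+…+x_3 = 17 is C(19,2) = 171.
Subtract solutions that violate a single cap (substitute x_i' = x_i − (cap_i+1)): x_1 ≥ 9 gives C(10,2) = 45; x_2 ≥ 5 gives C(14,2) = 91; x_3 ≥ 9 gives C(10,2) = 45. Together 181.
Add back pairs where two caps are both exceeded: 10 + 0 + 10 = 20.
By inclusion–exclusion the count is 171 − 181 + 20 = 10.

10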